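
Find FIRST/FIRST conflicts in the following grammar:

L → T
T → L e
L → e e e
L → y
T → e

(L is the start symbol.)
FIRST sets of the non-terminals at (or reachable through a nullable prefix from) the front of some alternative:
  FIRST(T) = { 'e', 'y' }
  FIRST(L) = { 'e', 'y' }

Productions for L:
  L → T: FIRST = { 'e', 'y' }
  L → e e e: FIRST = { 'e' }
  L → y: FIRST = { 'y' }
Productions for T:
  T → L e: FIRST = { 'e', 'y' }
  T → e: FIRST = { 'e' }

Conflict for L: L → T and L → e e e
  Overlap: { 'e' }
Conflict for L: L → T and L → y
  Overlap: { 'y' }
Conflict for T: T → L e and T → e
  Overlap: { 'e' }

Answer: Yes. L → T / L → e e e on { 'e' }; L → T / L → y on { 'y' }; T → L e / T → e on { 'e' }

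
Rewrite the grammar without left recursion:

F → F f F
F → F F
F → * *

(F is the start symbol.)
F is directly left-recursive. The standard transformation for
  A → A α₁ | ... | A α_m | β₁ | ... | β_n
is
  A  → β₁ A' | ... | β_n A'
  A' → α₁ A' | ... | α_m A' | ε

F → * * becomes F → * * F'
F → F f F becomes F' → f F F'
F → F F becomes F' → F F'
Add F' → ε

Resulting grammar:
F → * * F'
F' → f F F'
F' → F F'
F' → ε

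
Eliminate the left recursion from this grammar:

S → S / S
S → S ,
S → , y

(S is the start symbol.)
S → , y S'
S' → / S S'
S' → , S'
S' → ε

S is directly left-recursive. The standard transformation for
  A → A α₁ | ... | A α_m | β₁ | ... | β_n
is
  A  → β₁ A' | ... | β_n A'
  A' → α₁ A' | ... | α_m A' | ε

S → , y becomes S → , y S'
S → S / S becomes S' → / S S'
S → S , becomes S' → , S'
Add S' → ε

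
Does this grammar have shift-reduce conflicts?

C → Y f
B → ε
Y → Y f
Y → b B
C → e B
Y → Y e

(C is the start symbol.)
No shift-reduce conflicts

Augment with C' → C and build the canonical LR(0) collection (I0 = CLOSURE({[C' → . C]}), then GOTO on every symbol after a dot until no new states appear). It has 9 states:
  I0: { [C → . Y f], [C → . e B], [C' → . C], [Y → . Y e], [Y → . Y f], [Y → . b B] }  — shift
  I1: { [C' → C .] }  — accept
  I2: { [C → Y . f], [Y → Y . e], [Y → Y . f] }  — shift
  I3: { [B → .], [Y → b . B] }  — reduce
  I4: { [B → .], [C → e . B] }  — reduce
  I5: { [C → e B .] }  — reduce
  I6: { [Y → b B .] }  — reduce
  I7: { [Y → Y e .] }  — reduce
  I8: { [C → Y f .], [Y → Y f .] }  — 2 reduces

No state contains both a complete item and a shift item.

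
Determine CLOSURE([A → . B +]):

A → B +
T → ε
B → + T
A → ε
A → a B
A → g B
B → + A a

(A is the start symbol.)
{ [A → . B +], [B → . + A a], [B → . + T] }

Start with: [A → . B +]
  [A → . B +] has the dot before B: add [B → . + T], [B → . + A a]
No further items can be added.

CLOSURE = { [A → . B +], [B → . + A a], [B → . + T] }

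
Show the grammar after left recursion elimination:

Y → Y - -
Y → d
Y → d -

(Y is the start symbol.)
Y → d Y'
Y → d - Y'
Y' → - - Y'
Y' → ε

Y is directly left-recursive. The standard transformation for
  A → A α₁ | ... | A α_m | β₁ | ... | β_n
is
  A  → β₁ A' | ... | β_n A'
  A' → α₁ A' | ... | α_m A' | ε

Y → d becomes Y → d Y'
Y → d - becomes Y → d - Y'
Y → Y - - becomes Y' → - - Y'
Add Y' → ε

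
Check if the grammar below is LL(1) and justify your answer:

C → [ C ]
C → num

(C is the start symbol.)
A grammar is LL(1) if for each non-terminal N with multiple productions, the predict sets of those productions are pairwise disjoint, where PREDICT(N → α) = (FIRST(α) \ {ε}) ∪ (FOLLOW(N) if α ⇒* ε).

For C:
  PREDICT(C → '[' C ']') = { '[' }
  PREDICT(C → num) = { 'num' }

All predict sets are disjoint. The grammar IS LL(1).

Answer: Yes, the grammar is LL(1).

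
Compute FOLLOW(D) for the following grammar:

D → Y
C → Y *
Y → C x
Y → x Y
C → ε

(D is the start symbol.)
{ $ }

To compute FOLLOW(D), find every occurrence of D on a right-hand side N → α D β: add FIRST(β) \ {ε}, and if β is empty or nullable also add FOLLOW(N). Iterate to a fixed point.

D is the start symbol, so $ ∈ FOLLOW(D).
D does not occur on any right-hand side.

Taking the union: FOLLOW(D) = { $ }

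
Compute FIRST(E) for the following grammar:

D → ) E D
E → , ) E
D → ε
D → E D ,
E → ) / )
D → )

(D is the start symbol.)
{ ')', ',' }

From E → , ) E:
  - ',' is a terminal: add ',' and stop
From E → ) / ):
  - ')' is a terminal: add ')' and stop

Collecting: FIRST(E) = { ')', ',' }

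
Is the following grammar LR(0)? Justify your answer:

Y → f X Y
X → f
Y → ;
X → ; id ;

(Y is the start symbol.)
Yes, the grammar is LR(0)

Augment with Y' → Y and build the canonical LR(0) collection (I0 = CLOSURE({[Y' → . Y]}), then GOTO on every symbol after a dot until no new states appear). It has 10 states:
  I0: { [Y → . ;], [Y → . f X Y], [Y' → . Y] }  — shift
  I1: { [Y → ; .] }  — reduce
  I2: { [Y' → Y .] }  — accept
  I3: { [X → . ; id ;], [X → . f], [Y → f . X Y] }  — shift
  I4: { [X → ; . id ;] }  — shift
  I5: { [Y → . ;], [Y → . f X Y], [Y → f X . Y] }  — shift
  I6: { [X → f .] }  — reduce
  I7: { [Y → f X Y .] }  — reduce
  I8: { [X → ; id . ;] }  — shift
  I9: { [X → ; id ; .] }  — reduce

Every state is either a pure shift/goto state or contains exactly one complete item and nothing to shift — no conflicts. The grammar is LR(0).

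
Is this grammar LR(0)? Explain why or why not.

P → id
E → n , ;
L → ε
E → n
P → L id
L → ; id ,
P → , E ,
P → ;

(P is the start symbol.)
Augment with P' → P and build the canonical LR(0) collection (I0 = CLOSURE({[P' → . P]}), then GOTO on every symbol after a dot until no new states appear). It has 14 states:
  I0: { [L → . ; id ,], [L → .], [P → . , E ,], [P → . ;], [P → . L id], [P → . id], [P' → . P] }  — shift, reduce
  I1: { [E → . n , ;], [E → . n], [P → , . E ,] }  — shift
  I2: { [L → ; . id ,], [P → ; .] }  — shift, reduce
  I3: { [P → L . id] }  — shift
  I4: { [P' → P .] }  — accept
  I5: { [P → id .] }  — reduce
  I6: { [P → L id .] }  — reduce
  I7: { [L → ; id . ,] }  — shift
  I8: { [L → ; id , .] }  — reduce
  I9: { [P → , E . ,] }  — shift
  I10: { [E → n . , ;], [E → n .] }  — shift, reduce
  I11: { [E → n , . ;] }  — shift
  I12: { [E → n , ; .] }  — reduce
  I13: { [P → , E , .] }  — reduce

Conflict in state I0:
  Shift-reduce conflict between [L → .] and [L → . ; id ,]
So the grammar is NOT LR(0).

Answer: No. Shift-reduce conflict between [L → .] and [L → . ; id ,]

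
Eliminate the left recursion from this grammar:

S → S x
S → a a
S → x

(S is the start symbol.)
S is directly left-recursive. The standard transformation for
  A → A α₁ | ... | A α_m | β₁ | ... | β_n
is
  A  → β₁ A' | ... | β_n A'
  A' → α₁ A' | ... | α_m A' | ε

S → a a becomes S → a a S'
S → x becomes S → x S'
S → S x becomes S' → x S'
Add S' → ε

Resulting grammar:
S → a a S'
S → x S'
S' → x S'
S' → ε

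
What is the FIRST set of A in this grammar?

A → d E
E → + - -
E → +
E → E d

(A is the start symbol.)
{ 'd' }

To compute FIRST(A), examine every production with A on the left-hand side, reading each right-hand side left to right until a non-nullable symbol is reached.

From A → d E:
  - d is a terminal: add 'd' and stop

Collecting: FIRST(A) = { 'd' }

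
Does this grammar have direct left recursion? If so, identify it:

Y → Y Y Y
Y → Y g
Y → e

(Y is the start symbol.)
Yes, Y is left-recursive

Direct left recursion occurs when N → N α for some non-terminal N (the right-hand side begins with the left-hand side itself).

Y → Y Y Y: LEFT RECURSIVE (starts with Y)
Y → Y g: LEFT RECURSIVE (starts with Y)
Y → e: starts with e

The grammar has direct left recursion on: Y.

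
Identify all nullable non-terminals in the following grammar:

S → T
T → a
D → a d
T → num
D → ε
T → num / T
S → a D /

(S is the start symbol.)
{ 'D' }

A non-terminal is nullable if it can derive ε (the empty string): either it has an ε-production, or it has a production whose right-hand side consists entirely of nullable non-terminals.

ε-productions: D → ε
So D is immediately nullable.
No further non-terminal can be added: every production for the remaining non-terminals contains a terminal or a non-nullable non-terminal.
Nullable = { 'D' }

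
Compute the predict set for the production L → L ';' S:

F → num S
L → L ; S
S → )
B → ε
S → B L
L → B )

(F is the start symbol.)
{ ')' }

PREDICT(L → L ';' S) = (FIRST(RHS) \ {ε}) ∪ (FOLLOW(L) if ε ∈ FIRST(RHS), i.e. RHS ⇒* ε)
FIRST(L) = { ')' }
FIRST(L ';' S) = { ')' }
ε ∉ FIRST(L ';' S), so FOLLOW(L) is not added.
PREDICT(L → L ';' S) = { ')' }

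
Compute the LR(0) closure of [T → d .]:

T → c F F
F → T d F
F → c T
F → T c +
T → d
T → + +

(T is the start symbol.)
Start with: [T → d .]
The dot is at the end, so nothing is added.

CLOSURE = { [T → d .] }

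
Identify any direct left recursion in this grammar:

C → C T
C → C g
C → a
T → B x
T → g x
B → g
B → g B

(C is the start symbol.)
Yes, C is left-recursive

Direct left recursion occurs when N → N α for some non-terminal N (the right-hand side begins with the left-hand side itself).

C → C T: LEFT RECURSIVE (starts with C)
C → C g: LEFT RECURSIVE (starts with C)
C → a: starts with a
T → B x: starts with B
T → g x: starts with g
B → g: starts with g
B → g B: starts with g

The grammar has direct left recursion on: C.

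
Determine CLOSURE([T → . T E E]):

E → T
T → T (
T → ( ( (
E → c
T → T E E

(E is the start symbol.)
{ [T → . ( ( (], [T → . T (], [T → . T E E] }

To compute CLOSURE, for each item [A → α.Bβ] where B is a non-terminal, add [B → .γ] for all productions B → γ; repeat for the newly added items until nothing changes.

Start with: [T → . T E E]
  [T → . T E E] has the dot before T: add [T → . T (], [T → . ( ( (]
No further items can be added.

CLOSURE = { [T → . ( ( (], [T → . T (], [T → . T E E] }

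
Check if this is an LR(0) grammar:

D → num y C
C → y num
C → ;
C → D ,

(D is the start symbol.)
Yes, the grammar is LR(0)

Augment with D' → D and build the canonical LR(0) collection (I0 = CLOSURE({[D' → . D]}), then GOTO on every symbol after a dot until no new states appear). It has 10 states:
  I0: { [D → . num y C], [D' → . D] }  — shift
  I1: { [D' → D .] }  — accept
  I2: { [D → num . y C] }  — shift
  I3: { [C → . ;], [C → . D ,], [C → . y num], [D → . num y C], [D → num y . C] }  — shift
  I4: { [C → ; .] }  — reduce
  I5: { [D → num y C .] }  — reduce
  I6: { [C → D . ,] }  — shift
  I7: { [C → y . num] }  — shift
  I8: { [C → y num .] }  — reduce
  I9: { [C → D , .] }  — reduce

Every state is either a pure shift/goto state or contains exactly one complete item and nothing to shift — no conflicts. The grammar is LR(0).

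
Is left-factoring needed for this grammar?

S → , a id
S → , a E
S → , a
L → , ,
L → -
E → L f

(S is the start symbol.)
Left-factoring is needed when two productions for the same non-terminal
share a common prefix on the right-hand side.

Productions for S:
  S → , a id
  S → , a E
  S → , a
Productions for L:
  L → , ,
  L → -

Found common prefix ', a' in productions for S

Answer: Yes, S has productions with common prefix ', a'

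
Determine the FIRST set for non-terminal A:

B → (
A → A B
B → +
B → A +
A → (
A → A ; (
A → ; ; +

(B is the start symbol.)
{ '(', ';' }

From A → A B:
  - A is the symbol being defined: contributes nothing new
    A is not nullable, so stop
From A → (:
  - '(' is a terminal: add '(' and stop
From A → A ; (:
  - A is the symbol being defined: contributes nothing new
    A is not nullable, so stop
From A → ; ; +:
  - ';' is a terminal: add ';' and stop

Collecting: FIRST(A) = { '(', ';' }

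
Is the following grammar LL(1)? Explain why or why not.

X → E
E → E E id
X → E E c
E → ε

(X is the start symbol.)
No. Predict set conflict for X: { 'id' }

A grammar is LL(1) if for each non-terminal N with multiple productions, the predict sets of those productions are pairwise disjoint, where PREDICT(N → α) = (FIRST(α) \ {ε}) ∪ (FOLLOW(N) if α ⇒* ε).

Relevant sets:
  FIRST(E) = { 'id', ε }
  FOLLOW(X) = { $ }
  FOLLOW(E) = { $, 'c', 'id' }

For X:
  PREDICT(X → E) = { $, 'id' }
  PREDICT(X → E E c) = { 'c', 'id' }
For E:
  PREDICT(E → E E id) = { 'id' }
  PREDICT(E → ε) = { $, 'c', 'id' }

Conflict found: Predict set conflict for X: { 'id' }
The grammar is NOT LL(1).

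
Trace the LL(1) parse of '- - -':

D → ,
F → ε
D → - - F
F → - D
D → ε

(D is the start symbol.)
Stack is shown with the top on the left.

Stack    Input    Action
------------------------
D $      - - - $  output D → - - F
- - F $  - - - $  match '-'
- F $    - - $    match '-'
F $      - $      output F → - D
- D $    - $      match '-'
D $      $        output D → ε
$        $        accept

The string is accepted.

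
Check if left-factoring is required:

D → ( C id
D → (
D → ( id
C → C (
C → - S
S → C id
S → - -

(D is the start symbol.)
Left-factoring is needed when two productions for the same non-terminal
share a common prefix on the right-hand side.

Productions for D:
  D → ( C id
  D → (
  D → ( id
Productions for C:
  C → C (
  C → - S
Productions for S:
  S → C id
  S → - -

Found common prefix '(' in productions for D

Answer: Yes, D has productions with common prefix '('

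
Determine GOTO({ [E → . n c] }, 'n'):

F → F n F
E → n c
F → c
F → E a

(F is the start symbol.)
GOTO(I, 'n') = CLOSURE({ [A → αX.β] : [A → α.Xβ] ∈ I, X = 'n' })

Items with dot before 'n', with the dot advanced:
  [E → . n c] → [E → n . c]
Closure adds nothing (no advanced item has the dot before a non-terminal).

GOTO = { [E → n . c] }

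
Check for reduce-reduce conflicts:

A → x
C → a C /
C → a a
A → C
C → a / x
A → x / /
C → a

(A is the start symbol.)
Yes — I9: [C → a .] vs [C → a a .]

Augment with A' → A and build the canonical LR(0) collection (I0 = CLOSURE({[A' → . A]}), then GOTO on every symbol after a dot until no new states appear). It has 12 states:
  I0: { [A → . C], [A → . x / /], [A → . x], [A' → . A], [C → . a / x], [C → . a C /], [C → . a a], [C → . a] }  — shift
  I1: { [A' → A .] }  — accept
  I2: { [A → C .] }  — reduce
  I3: { [C → . a / x], [C → . a C /], [C → . a a], [C → . a], [C → a . / x], [C → a . C /], [C → a . a], [C → a .] }  — shift, reduce
  I4: { [A → x . / /], [A → x .] }  — shift, reduce
  I5: { [A → x / . /] }  — shift
  I6: { [A → x / / .] }  — reduce
  I7: { [C → a / . x] }  — shift
  I8: { [C → a C . /] }  — shift
  I9: { [C → . a / x], [C → . a C /], [C → . a a], [C → . a], [C → a . / x], [C → a . C /], [C → a . a], [C → a .], [C → a a .] }  — shift, 2 reduces
  I10: { [C → a C / .] }  — reduce
  I11: { [C → a / x .] }  — reduce

I9 contains complete items [C → a .], [C → a a .] — reduce-reduce conflict.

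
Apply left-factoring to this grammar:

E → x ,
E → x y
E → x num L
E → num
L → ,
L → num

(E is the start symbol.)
E → x E'
E' → ,
E' → y
E' → num L
E → num
L → ,
L → num

Left-factoring transforms A → αβ₁ | αβ₂ into A → αA' and A' → β₁ | β₂
(α is the longest common prefix among the alternatives). Repeat until
no nonterminal has two alternatives with a common prefix.

Round 1: E has alternatives sharing prefix 'x'. Introduce E': E → x E'
  Add: E' → ,
  Add: E' → y
  Add: E' → num L

No remaining common prefixes — done.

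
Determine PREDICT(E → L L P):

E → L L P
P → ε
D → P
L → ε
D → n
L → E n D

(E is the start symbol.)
{ $, 'n' }

PREDICT(E → L L P) = (FIRST(RHS) \ {ε}) ∪ (FOLLOW(E) if ε ∈ FIRST(RHS), i.e. RHS ⇒* ε)
FIRST(L) = { 'n', ε }
FIRST(P) = { ε }
FIRST(L L P) = { 'n', ε }
ε ∈ FIRST(L L P) (the right-hand side is nullable), so add FOLLOW(E) = { $, 'n' }
PREDICT(E → L L P) = { $, 'n' }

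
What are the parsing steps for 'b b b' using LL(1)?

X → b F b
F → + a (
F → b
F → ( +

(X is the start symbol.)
LL(1) parsing maintains a stack (initially the start symbol over $) and the input. At each step: if the stack top is a terminal, match it against the current input token; if it is a non-terminal N, replace it with the RHS of M[N, lookahead] (the unique production whose predict set contains the lookahead).

Stack is shown with the top on the left.

Stack    Input    Action
------------------------
X $      b b b $  output X → b F b
b F b $  b b b $  match 'b'
F b $    b b $    output F → b
b b $    b b $    match 'b'
b $      b $      match 'b'
$        $        accept

The string is accepted.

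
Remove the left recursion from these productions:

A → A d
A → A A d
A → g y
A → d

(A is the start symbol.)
A is directly left-recursive. The standard transformation for
  A → A α₁ | ... | A α_m | β₁ | ... | β_n
is
  A  → β₁ A' | ... | β_n A'
  A' → α₁ A' | ... | α_m A' | ε

A → g y becomes A → g y A'
A → d becomes A → d A'
A → A d becomes A' → d A'
A → A A d becomes A' → A d A'
Add A' → ε

Resulting grammar:
A → g y A'
A → d A'
A' → d A'
A' → A d A'
A' → ε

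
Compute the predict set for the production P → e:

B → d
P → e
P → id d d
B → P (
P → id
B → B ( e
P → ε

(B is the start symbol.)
{ 'e' }

PREDICT(P → e) = (FIRST(RHS) \ {ε}) ∪ (FOLLOW(P) if ε ∈ FIRST(RHS), i.e. RHS ⇒* ε)
FIRST(e) = { 'e' }
ε ∉ FIRST(e), so FOLLOW(P) is not added.
PREDICT(P → e) = { 'e' }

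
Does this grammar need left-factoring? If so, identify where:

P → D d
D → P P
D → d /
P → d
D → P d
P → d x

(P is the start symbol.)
Yes, P has productions with common prefix 'd'; D has productions with common prefix 'P'

Left-factoring is needed when two productions for the same non-terminal
share a common prefix on the right-hand side.

Productions for P:
  P → D d
  P → d
  P → d x
Productions for D:
  D → P P
  D → d /
  D → P d

Found common prefix 'd' in productions for P
Found common prefix 'P' in productions for D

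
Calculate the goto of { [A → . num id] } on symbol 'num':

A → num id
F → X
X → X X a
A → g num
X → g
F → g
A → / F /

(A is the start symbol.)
{ [A → num . id] }

GOTO(I, 'num') = CLOSURE({ [A → αX.β] : [A → α.Xβ] ∈ I, X = 'num' })

Items with dot before 'num', with the dot advanced:
  [A → . num id] → [A → num . id]
Closure adds nothing (no advanced item has the dot before a non-terminal).

GOTO = { [A → num . id] }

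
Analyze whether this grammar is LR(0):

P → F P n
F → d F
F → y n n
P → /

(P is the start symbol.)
Augment with P' → P and build the canonical LR(0) collection (I0 = CLOSURE({[P' → . P]}), then GOTO on every symbol after a dot until no new states appear). It has 11 states:
  I0: { [F → . d F], [F → . y n n], [P → . /], [P → . F P n], [P' → . P] }  — shift
  I1: { [P → / .] }  — reduce
  I2: { [F → . d F], [F → . y n n], [P → . /], [P → . F P n], [P → F . P n] }  — shift
  I3: { [P' → P .] }  — accept
  I4: { [F → . d F], [F → . y n n], [F → d . F] }  — shift
  I5: { [F → y . n n] }  — shift
  I6: { [F → y n . n] }  — shift
  I7: { [F → y n n .] }  — reduce
  I8: { [F → d F .] }  — reduce
  I9: { [P → F P . n] }  — shift
  I10: { [P → F P n .] }  — reduce

Every state is either a pure shift/goto state or contains exactly one complete item and nothing to shift — no conflicts. The grammar is LR(0).

Answer: Yes, the grammar is LR(0)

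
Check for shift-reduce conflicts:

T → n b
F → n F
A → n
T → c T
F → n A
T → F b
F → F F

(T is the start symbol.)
Yes — I6: [F → n F .] vs [F → . n A]; I8: [A → n .] vs [A → . n]; I9: [F → F F .] vs [F → . n A]

A shift-reduce conflict occurs when an LR(0) state has both:
  - a complete (reduce) item [A → α .] (dot at the end), and
  - a shift item [B → β . c γ] (dot before a terminal).

Augment with T' → T and build the canonical LR(0) collection (I0 = CLOSURE({[T' → . T]}), then GOTO on every symbol after a dot until no new states appear). It has 13 states:
  I0: { [F → . F F], [F → . n A], [F → . n F], [T → . F b], [T → . c T], [T → . n b], [T' → . T] }  — shift
  I1: { [F → . F F], [F → . n A], [F → . n F], [F → F . F], [T → F . b] }  — shift
  I2: { [T' → T .] }  — accept
  I3: { [F → . F F], [F → . n A], [F → . n F], [T → . F b], [T → . c T], [T → . n b], [T → c . T] }  — shift
  I4: { [A → . n], [F → . F F], [F → . n A], [F → . n F], [F → n . A], [F → n . F], [T → n . b] }  — shift
  I5: { [F → n A .] }  — reduce
  I6: { [F → . F F], [F → . n A], [F → . n F], [F → F . F], [F → n F .] }  — shift, reduce
  I7: { [T → n b .] }  — reduce
  I8: { [A → . n], [A → n .], [F → . F F], [F → . n A], [F → . n F], [F → n . A], [F → n . F] }  — shift, reduce
  I9: { [F → . F F], [F → . n A], [F → . n F], [F → F . F], [F → F F .] }  — shift, reduce
  I10: { [A → . n], [F → . F F], [F → . n A], [F → . n F], [F → n . A], [F → n . F] }  — shift
  I11: { [T → c T .] }  — reduce
  I12: { [T → F b .] }  — reduce

I6 contains reduce item [F → n F .] and shift items [F → . n A], [F → . n F] — shift-reduce conflict.
I8 contains reduce item [A → n .] and shift items [A → . n], [F → . n A], [F → . n F] — shift-reduce conflict.
I9 contains reduce item [F → F F .] and shift items [F → . n A], [F → . n F] — shift-reduce conflict.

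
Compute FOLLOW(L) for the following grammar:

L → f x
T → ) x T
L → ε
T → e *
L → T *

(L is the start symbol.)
{ $ }

To compute FOLLOW(L), find every occurrence of L on a right-hand side N → α L β: add FIRST(β) \ {ε}, and if β is empty or nullable also add FOLLOW(N). Iterate to a fixed point.

L is the start symbol, so $ ∈ FOLLOW(L).
L does not occur on any right-hand side.

Taking the union: FOLLOW(L) = { $ }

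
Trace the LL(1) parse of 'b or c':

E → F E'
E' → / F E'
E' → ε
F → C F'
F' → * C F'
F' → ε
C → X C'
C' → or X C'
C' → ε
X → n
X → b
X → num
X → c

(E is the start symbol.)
LL(1) parsing maintains a stack (initially the start symbol over $) and the input. At each step: if the stack top is a terminal, match it against the current input token; if it is a non-terminal N, replace it with the RHS of M[N, lookahead] (the unique production whose predict set contains the lookahead).

Stack is shown with the top on the left.

Stack            Input     Action
---------------------------------
E $              b or c $  output E → F E'
F E' $           b or c $  output F → C F'
C F' E' $        b or c $  output C → X C'
X C' F' E' $     b or c $  output X → b
b C' F' E' $     b or c $  match 'b'
C' F' E' $       or c $    output C' → or X C'
or X C' F' E' $  or c $    match 'or'
X C' F' E' $     c $       output X → c
c C' F' E' $     c $       match 'c'
C' F' E' $       $         output C' → ε
F' E' $          $         output F' → ε
E' $             $         output E' → ε
$                $         accept

The string is accepted.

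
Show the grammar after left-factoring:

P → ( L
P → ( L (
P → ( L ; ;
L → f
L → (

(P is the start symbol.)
P → ( L P'
P' → ε
P' → (
P' → ; ;
L → f
L → (

Left-factoring transforms A → αβ₁ | αβ₂ into A → αA' and A' → β₁ | β₂
(α is the longest common prefix among the alternatives). Repeat until
no nonterminal has two alternatives with a common prefix.

Round 1: P has alternatives sharing prefix '( L'. Introduce P': P → ( L P'
  Add: P' → ε
  Add: P' → (
  Add: P' → ; ;

No remaining common prefixes — done.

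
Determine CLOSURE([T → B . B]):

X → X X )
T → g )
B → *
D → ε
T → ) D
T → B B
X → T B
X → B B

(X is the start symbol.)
{ [B → . *], [T → B . B] }

Start with: [T → B . B]
  [T → B . B] has the dot before B: add [B → . *]
No further items can be added.

CLOSURE = { [B → . *], [T → B . B] }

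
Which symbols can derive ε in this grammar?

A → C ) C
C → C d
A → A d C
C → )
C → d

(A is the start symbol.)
A non-terminal is nullable if it can derive ε (the empty string): either it has an ε-production, or it has a production whose right-hand side consists entirely of nullable non-terminals.

There are no ε-productions, so no non-terminal can derive ε.
No non-terminals are nullable.

Answer: None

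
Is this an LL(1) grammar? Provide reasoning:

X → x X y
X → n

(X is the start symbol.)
Yes, the grammar is LL(1).

A grammar is LL(1) if for each non-terminal N with multiple productions, the predict sets of those productions are pairwise disjoint, where PREDICT(N → α) = (FIRST(α) \ {ε}) ∪ (FOLLOW(N) if α ⇒* ε).

For X:
  PREDICT(X → x X y) = { 'x' }
  PREDICT(X → n) = { 'n' }

All predict sets are disjoint. The grammar IS LL(1).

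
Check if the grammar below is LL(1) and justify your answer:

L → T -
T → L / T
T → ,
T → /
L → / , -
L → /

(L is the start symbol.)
No. Predict set conflict for L: { '/' }

A grammar is LL(1) if for each non-terminal N with multiple productions, the predict sets of those productions are pairwise disjoint, where PREDICT(N → α) = (FIRST(α) \ {ε}) ∪ (FOLLOW(N) if α ⇒* ε).

Relevant sets:
  FIRST(T) = { ',', '/' }
  FIRST(L) = { ',', '/' }

For L:
  PREDICT(L → T '-') = { ',', '/' }
  PREDICT(L → '/' ',' '-') = { '/' }
  PREDICT(L → '/') = { '/' }
For T:
  PREDICT(T → L '/' T) = { ',', '/' }
  PREDICT(T → ',') = { ',' }
  PREDICT(T → '/') = { '/' }

Conflict found: Predict set conflict for L: { '/' }
The grammar is NOT LL(1).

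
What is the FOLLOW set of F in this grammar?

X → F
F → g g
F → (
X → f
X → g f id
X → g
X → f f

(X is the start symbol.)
{ $ }

To compute FOLLOW(F), find every occurrence of F on a right-hand side N → α F β: add FIRST(β) \ {ε}, and if β is empty or nullable also add FOLLOW(N). Iterate to a fixed point.

In X → F: F is at the end, add FOLLOW(X)

The FOLLOW sets referred to above (computed the same way, to a fixed point):
  FOLLOW(X) = { $ }

Taking the union: FOLLOW(F) = { $ }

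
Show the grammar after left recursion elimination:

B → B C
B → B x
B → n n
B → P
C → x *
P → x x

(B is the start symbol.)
B → n n B'
B → P B'
B' → C B'
B' → x B'
B' → ε
C → x *
P → x x

B is directly left-recursive. The standard transformation for
  A → A α₁ | ... | A α_m | β₁ | ... | β_n
is
  A  → β₁ A' | ... | β_n A'
  A' → α₁ A' | ... | α_m A' | ε

B → n n becomes B → n n B'
B → P becomes B → P B'
B → B C becomes B' → C B'
B → B x becomes B' → x B'
Add B' → ε

Productions for other non-terminals are unchanged:
  C → x *
  P → x x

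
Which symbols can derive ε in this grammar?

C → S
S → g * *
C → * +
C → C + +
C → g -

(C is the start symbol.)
There are no ε-productions, so no non-terminal can derive ε.
No non-terminals are nullable.

Answer: None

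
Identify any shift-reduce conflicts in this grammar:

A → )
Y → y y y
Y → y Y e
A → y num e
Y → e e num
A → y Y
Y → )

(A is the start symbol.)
Yes — I11: [Y → y y y .] vs [Y → . )]

A shift-reduce conflict occurs when an LR(0) state has both:
  - a complete (reduce) item [A → α .] (dot at the end), and
  - a shift item [B → β . c γ] (dot before a terminal).

Augment with A' → A and build the canonical LR(0) collection (I0 = CLOSURE({[A' → . A]}), then GOTO on every symbol after a dot until no new states appear). It has 16 states:
  I0: { [A → . )], [A → . y Y], [A → . y num e], [A' → . A] }  — shift
  I1: { [A → ) .] }  — reduce
  I2: { [A' → A .] }  — accept
  I3: { [A → y . Y], [A → y . num e], [Y → . )], [Y → . e e num], [Y → . y Y e], [Y → . y y y] }  — shift
  I4: { [Y → ) .] }  — reduce
  I5: { [A → y Y .] }  — reduce
  I6: { [Y → e . e num] }  — shift
  I7: { [A → y num . e] }  — shift
  I8: { [Y → . )], [Y → . e e num], [Y → . y Y e], [Y → . y y y], [Y → y . Y e], [Y → y . y y] }  — shift
  I9: { [Y → y Y . e] }  — shift
  I10: { [Y → . )], [Y → . e e num], [Y → . y Y e], [Y → . y y y], [Y → y . Y e], [Y → y . y y], [Y → y y . y] }  — shift
  I11: { [Y → . )], [Y → . e e num], [Y → . y Y e], [Y → . y y y], [Y → y . Y e], [Y → y . y y], [Y → y y . y], [Y → y y y .] }  — shift, reduce
  I12: { [Y → y Y e .] }  — reduce
  I13: { [A → y num e .] }  — reduce
  I14: { [Y → e e . num] }  — shift
  I15: { [Y → e e num .] }  — reduce

I11 contains reduce item [Y → y y y .] and shift items [Y → . )], [Y → . e e num], [Y → . y Y e], [Y → . y y y], [Y → y . y y], [Y → y y . y] — shift-reduce conflict.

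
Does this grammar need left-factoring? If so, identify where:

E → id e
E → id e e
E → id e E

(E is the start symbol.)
Yes, E has productions with common prefix 'id e'

Left-factoring is needed when two productions for the same non-terminal
share a common prefix on the right-hand side.

Productions for E:
  E → id e
  E → id e e
  E → id e E

Found common prefix 'id e' in productions for E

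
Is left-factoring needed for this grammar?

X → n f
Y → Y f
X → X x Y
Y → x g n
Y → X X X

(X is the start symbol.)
Left-factoring is needed when two productions for the same non-terminal
share a common prefix on the right-hand side.

Productions for X:
  X → n f
  X → X x Y
Productions for Y:
  Y → Y f
  Y → x g n
  Y → X X X

No common prefixes found.

Answer: No, left-factoring is not needed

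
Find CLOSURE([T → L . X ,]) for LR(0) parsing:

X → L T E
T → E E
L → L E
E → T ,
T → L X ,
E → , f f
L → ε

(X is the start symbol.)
To compute CLOSURE, for each item [A → α.Bβ] where B is a non-terminal, add [B → .γ] for all productions B → γ; repeat for the newly added items until nothing changes.

Start with: [T → L . X ,]
  [T → L . X ,] has the dot before X: add [X → . L T E]
  [X → . L T E] has the dot before L: add [L → . L E], [L → .]
No further items can be added.

CLOSURE = { [L → . L E], [L → .], [T → L . X ,], [X → . L T E] }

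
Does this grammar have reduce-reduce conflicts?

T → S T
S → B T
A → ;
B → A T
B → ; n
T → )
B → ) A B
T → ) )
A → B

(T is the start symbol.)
Yes — I14: [A → B .] vs [B → ) A B .]

A reduce-reduce conflict occurs when an LR(0) state has two complete items [A → α .] and [B → β .] — both call for a reduction, and with no lookahead the parser cannot choose between them.

Augment with T' → T and build the canonical LR(0) collection (I0 = CLOSURE({[T' → . T]}), then GOTO on every symbol after a dot until no new states appear). It has 16 states:
  I0: { [A → . ;], [A → . B], [B → . ) A B], [B → . ; n], [B → . A T], [S → . B T], [T → . ) )], [T → . )], [T → . S T], [T' → . T] }  — shift
  I1: { [A → . ;], [A → . B], [B → ) . A B], [B → . ) A B], [B → . ; n], [B → . A T], [T → ) . )], [T → ) .] }  — shift, reduce
  I2: { [A → ; .], [B → ; . n] }  — shift, reduce
  I3: { [A → . ;], [A → . B], [B → . ) A B], [B → . ; n], [B → . A T], [B → A . T], [S → . B T], [T → . ) )], [T → . )], [T → . S T] }  — shift
  I4: { [A → . ;], [A → . B], [A → B .], [B → . ) A B], [B → . ; n], [B → . A T], [S → . B T], [S → B . T], [T → . ) )], [T → . )], [T → . S T] }  — shift, reduce
  I5: { [A → . ;], [A → . B], [B → . ) A B], [B → . ; n], [B → . A T], [S → . B T], [T → . ) )], [T → . )], [T → . S T], [T → S . T] }  — shift
  I6: { [T' → T .] }  — accept
  I7: { [T → S T .] }  — reduce
  I8: { [S → B T .] }  — reduce
  I9: { [B → A T .] }  — reduce
  I10: { [B → ; n .] }  — reduce
  I11: { [A → . ;], [A → . B], [B → ) . A B], [B → . ) A B], [B → . ; n], [B → . A T], [T → ) ) .] }  — shift, reduce
  I12: { [A → . ;], [A → . B], [B → ) A . B], [B → . ) A B], [B → . ; n], [B → . A T], [B → A . T], [S → . B T], [T → . ) )], [T → . )], [T → . S T] }  — shift
  I13: { [A → B .] }  — reduce
  I14: { [A → . ;], [A → . B], [A → B .], [B → ) A B .], [B → . ) A B], [B → . ; n], [B → . A T], [S → . B T], [S → B . T], [T → . ) )], [T → . )], [T → . S T] }  — shift, 2 reduces
  I15: { [A → . ;], [A → . B], [B → ) . A B], [B → . ) A B], [B → . ; n], [B → . A T] }  — shift

I14 contains complete items [A → B .], [B → ) A B .] — reduce-reduce conflict.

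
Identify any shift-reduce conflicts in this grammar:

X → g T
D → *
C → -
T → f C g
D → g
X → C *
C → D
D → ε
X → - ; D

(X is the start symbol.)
Augment with X' → X and build the canonical LR(0) collection (I0 = CLOSURE({[X' → . X]}), then GOTO on every symbol after a dot until no new states appear). It has 16 states:
  I0: { [C → . -], [C → . D], [D → . *], [D → . g], [D → .], [X → . - ; D], [X → . C *], [X → . g T], [X' → . X] }  — shift, reduce
  I1: { [D → * .] }  — reduce
  I2: { [C → - .], [X → - . ; D] }  — shift, reduce
  I3: { [X → C . *] }  — shift
  I4: { [C → D .] }  — reduce
  I5: { [X' → X .] }  — accept
  I6: { [D → g .], [T → . f C g], [X → g . T] }  — shift, reduce
  I7: { [X → g T .] }  — reduce
  I8: { [C → . -], [C → . D], [D → . *], [D → . g], [D → .], [T → f . C g] }  — shift, reduce
  I9: { [C → - .] }  — reduce
  I10: { [T → f C . g] }  — shift
  I11: { [D → g .] }  — reduce
  I12: { [T → f C g .] }  — reduce
  I13: { [X → C * .] }  — reduce
  I14: { [D → . *], [D → . g], [D → .], [X → - ; . D] }  — shift, reduce
  I15: { [X → - ; D .] }  — reduce

I0 contains reduce item [D → .] and shift items [C → . -], [D → . *], [D → . g], [X → . - ; D], [X → . g T] — shift-reduce conflict.
I2 contains reduce item [C → - .] and shift item [X → - . ; D] — shift-reduce conflict.
I6 contains reduce item [D → g .] and shift item [T → . f C g] — shift-reduce conflict.
I8 contains reduce item [D → .] and shift items [C → . -], [D → . *], [D → . g] — shift-reduce conflict.
I14 contains reduce item [D → .] and shift items [D → . *], [D → . g] — shift-reduce conflict.

Answer: Yes — I0: [D → .] vs [C → . -]; I2: [C → - .] vs [X → - . ; D]; I6: [D → g .] vs [T → . f C g]; I8: [D → .] vs [C → . -]; I14: [D → .] vs [D → . *]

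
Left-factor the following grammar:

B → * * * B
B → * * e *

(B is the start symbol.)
B → * * B'
B' → * B
B' → e *

Left-factoring transforms A → αβ₁ | αβ₂ into A → αA' and A' → β₁ | β₂
(α is the longest common prefix among the alternatives). Repeat until
no nonterminal has two alternatives with a common prefix.

Round 1: B has alternatives sharing prefix '* *'. Introduce B': B → * * B'
  Add: B' → * B
  Add: B' → e *

No remaining common prefixes — done.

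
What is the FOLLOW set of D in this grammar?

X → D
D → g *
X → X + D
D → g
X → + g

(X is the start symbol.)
To compute FOLLOW(D), find every occurrence of D on a right-hand side N → α D β: add FIRST(β) \ {ε}, and if β is empty or nullable also add FOLLOW(N). Iterate to a fixed point.

In X → D: D is at the end, add FOLLOW(X)
In X → X + D: D is at the end, add FOLLOW(X)

The FOLLOW sets referred to above (computed the same way, to a fixed point):
  FOLLOW(X) = { $, '+' }

Taking the union: FOLLOW(D) = { $, '+' }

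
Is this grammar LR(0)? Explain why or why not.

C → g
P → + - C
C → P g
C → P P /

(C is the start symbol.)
A grammar is LR(0) if no state in the canonical LR(0) collection has:
  - both a shift item (dot before a terminal) and a complete item (shift-reduce conflict), or
  - two or more complete items (reduce-reduce conflict; the accept item [C' → C .] counts as a complete item here).

Augment with C' → C and build the canonical LR(0) collection (I0 = CLOSURE({[C' → . C]}), then GOTO on every symbol after a dot until no new states appear). It has 10 states:
  I0: { [C → . P P /], [C → . P g], [C → . g], [C' → . C], [P → . + - C] }  — shift
  I1: { [P → + . - C] }  — shift
  I2: { [C' → C .] }  — accept
  I3: { [C → P . P /], [C → P . g], [P → . + - C] }  — shift
  I4: { [C → g .] }  — reduce
  I5: { [C → P P . /] }  — shift
  I6: { [C → P g .] }  — reduce
  I7: { [C → P P / .] }  — reduce
  I8: { [C → . P P /], [C → . P g], [C → . g], [P → + - . C], [P → . + - C] }  — shift
  I9: { [P → + - C .] }  — reduce

Every state is either a pure shift/goto state or contains exactly one complete item and nothing to shift — no conflicts. The grammar is LR(0).

Answer: Yes, the grammar is LR(0)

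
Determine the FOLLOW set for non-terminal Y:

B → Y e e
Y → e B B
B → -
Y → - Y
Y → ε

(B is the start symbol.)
To compute FOLLOW(Y), find every occurrence of Y on a right-hand side N → α Y β: add FIRST(β) \ {ε}, and if β is empty or nullable also add FOLLOW(N). Iterate to a fixed point.

In B → Y e e: Y is followed by e e, add FIRST(e e) \ {ε} = { 'e' }
In Y → - Y: Y is at the end; this adds FOLLOW(Y) to itself — nothing new

Taking the union: FOLLOW(Y) = { 'e' }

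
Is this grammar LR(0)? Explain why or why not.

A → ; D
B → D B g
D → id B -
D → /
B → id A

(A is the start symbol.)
Augment with A' → A and build the canonical LR(0) collection (I0 = CLOSURE({[A' → . A]}), then GOTO on every symbol after a dot until no new states appear). It has 13 states:
  I0: { [A → . ; D], [A' → . A] }  — shift
  I1: { [A → ; . D], [D → . /], [D → . id B -] }  — shift
  I2: { [A' → A .] }  — accept
  I3: { [D → / .] }  — reduce
  I4: { [A → ; D .] }  — reduce
  I5: { [B → . D B g], [B → . id A], [D → . /], [D → . id B -], [D → id . B -] }  — shift
  I6: { [D → id B . -] }  — shift
  I7: { [B → . D B g], [B → . id A], [B → D . B g], [D → . /], [D → . id B -] }  — shift
  I8: { [A → . ; D], [B → . D B g], [B → . id A], [B → id . A], [D → . /], [D → . id B -], [D → id . B -] }  — shift
  I9: { [B → id A .] }  — reduce
  I10: { [B → D B . g] }  — shift
  I11: { [B → D B g .] }  — reduce
  I12: { [D → id B - .] }  — reduce

Every state is either a pure shift/goto state or contains exactly one complete item and nothing to shift — no conflicts. The grammar is LR(0).

Answer: Yes, the grammar is LR(0)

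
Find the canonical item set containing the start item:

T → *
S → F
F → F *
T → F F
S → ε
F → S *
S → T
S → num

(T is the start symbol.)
First, augment the grammar with T' → T
I₀ = CLOSURE({ [T' → . T] }):
  [T' → . T] has the dot before T: add [T → . *], [T → . F F]
  [T → . F F] has the dot before F: add [F → . F *], [F → . S *]
  [F → . S *] has the dot before S: add [S → . F], [S → .], [S → . T], [S → . num]
No further items can be added.

I₀ = { [F → . F *], [F → . S *], [S → . F], [S → . T], [S → . num], [S → .], [T → . *], [T → . F F], [T' → . T] }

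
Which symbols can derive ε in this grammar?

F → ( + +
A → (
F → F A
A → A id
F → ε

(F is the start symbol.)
ε-productions: F → ε
So F is immediately nullable.
No further non-terminal can be added: every production for the remaining non-terminals contains a terminal or a non-nullable non-terminal.
Nullable = { 'F' }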